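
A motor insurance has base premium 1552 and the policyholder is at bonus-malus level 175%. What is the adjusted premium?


adjusted = base * BM_level / 100
= 1552 * 175 / 100
= 1552 * 1.75
= 2716.0


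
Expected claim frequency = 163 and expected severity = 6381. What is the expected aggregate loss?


E[S] = E[N] * E[X]
= 163 * 6381
= 1.0401e+06


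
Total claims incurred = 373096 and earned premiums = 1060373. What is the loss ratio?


Loss ratio = claims / premiums
= 373096 / 1060373
= 0.3519


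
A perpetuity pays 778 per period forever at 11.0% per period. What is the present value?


PV = PMT / i
= 778 / 0.11
= 7072.7273


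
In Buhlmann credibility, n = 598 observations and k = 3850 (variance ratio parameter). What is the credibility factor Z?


Z = n / (n + k)
= 598 / (598 + 3850)
= 598 / 4448
= 0.1344


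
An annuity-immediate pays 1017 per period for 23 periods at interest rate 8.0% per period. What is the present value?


PV = PMT * (1 - (1+i)^(-n)) / i
= 1017 * (1 - (1+0.08)^(-23)) / 0.08
= 1017 * (1 - 0.170315) / 0.08
= 1017 * 10.371059
= 10547.3669


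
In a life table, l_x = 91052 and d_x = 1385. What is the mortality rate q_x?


q_x = d_x / l_x
= 1385 / 91052
= 0.0152


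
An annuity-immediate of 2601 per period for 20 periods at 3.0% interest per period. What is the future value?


FV = PMT * ((1+i)^n - 1) / i
= 2601 * ((1.03)^20 - 1) / 0.03
= 2601 * (1.806111 - 1) / 0.03
= 69889.844


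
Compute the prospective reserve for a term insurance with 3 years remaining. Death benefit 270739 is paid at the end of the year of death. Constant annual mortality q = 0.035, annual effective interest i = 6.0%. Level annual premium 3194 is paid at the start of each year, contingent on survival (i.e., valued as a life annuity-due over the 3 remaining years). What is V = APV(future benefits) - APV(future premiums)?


v = 1/(1+i) = 0.943396
APV(future benefits) per unit = sum_{k=0}^{2} k_p_x * q * v^(k+1) = 0.090444
APV(future benefits) = 270739 * 0.090444 = 24486.7463
Life annuity-due factor ä_{x:3} = sum_{k=0}^{2} k_p_x * v^k = 2.739164
APV(future premiums) = 3194 * 2.739164 = 8748.8908
V = 24486.7463 - 8748.8908
= 15737.8555


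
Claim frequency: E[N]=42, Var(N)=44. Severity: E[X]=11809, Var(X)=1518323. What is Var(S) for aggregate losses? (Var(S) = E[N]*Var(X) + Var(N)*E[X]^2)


Var(S) = E[N]*Var(X) + Var(N)*E[X]^2
= 42*1518323 + 44*11809^2
= 63769566 + 6135909164
= 6.1997e+09


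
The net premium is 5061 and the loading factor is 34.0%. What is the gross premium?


Gross = net * (1 + loading)
= 5061 * (1 + 0.34)
= 5061 * 1.34
= 6781.74


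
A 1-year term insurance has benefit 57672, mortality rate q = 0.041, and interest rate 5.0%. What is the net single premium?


NSP = benefit * q * v
v = 1/(1+i) = 0.952381
NSP = 57672 * 0.041 * 0.952381
= 2251.9543


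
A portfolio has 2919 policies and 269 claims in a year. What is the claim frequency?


frequency = claims / policies
= 269 / 2919
= 0.0922


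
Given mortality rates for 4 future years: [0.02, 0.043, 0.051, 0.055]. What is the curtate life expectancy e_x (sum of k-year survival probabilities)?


e_x = sum_{k=1}^{n} k_p_x
k_p_x values:
  1_p_x = 0.98
  2_p_x = 0.93786
  3_p_x = 0.890029
  4_p_x = 0.841078
e_x = 3.649


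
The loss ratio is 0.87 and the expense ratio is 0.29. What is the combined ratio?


Combined ratio = loss ratio + expense ratio
= 0.87 + 0.29
= 1.16


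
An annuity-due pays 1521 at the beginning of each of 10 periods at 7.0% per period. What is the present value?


PV_due = PMT * (1-(1+i)^(-n))/i * (1+i)
PV_immediate = 10682.8675
PV_due = 10682.8675 * 1.07
= 11430.6683


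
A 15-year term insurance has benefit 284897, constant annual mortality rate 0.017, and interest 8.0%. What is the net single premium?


NSP = benefit * sum_{k=0}^{n-1} k_p_x * q * v^(k+1)
With constant q=0.017, v=0.925926
Sum = 0.132538
NSP = 284897 * 0.132538
= 37759.8158


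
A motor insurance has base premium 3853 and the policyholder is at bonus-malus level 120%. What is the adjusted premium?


adjusted = base * BM_level / 100
= 3853 * 120 / 100
= 3853 * 1.2
= 4623.6


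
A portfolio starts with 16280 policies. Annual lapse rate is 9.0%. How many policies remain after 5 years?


remaining = initial * (1 - lapse)^years
= 16280 * (1 - 0.09)^5
= 16280 * 0.624032
= 10159.2433


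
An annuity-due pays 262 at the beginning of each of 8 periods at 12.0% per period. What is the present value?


PV_due = PMT * (1-(1+i)^(-n))/i * (1+i)
PV_immediate = 1301.5216
PV_due = 1301.5216 * 1.12
= 1457.7042


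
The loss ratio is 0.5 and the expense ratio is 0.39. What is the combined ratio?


Combined ratio = loss ratio + expense ratio
= 0.5 + 0.39
= 0.89


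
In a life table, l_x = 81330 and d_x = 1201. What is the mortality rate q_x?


q_x = d_x / l_x
= 1201 / 81330
= 0.0148


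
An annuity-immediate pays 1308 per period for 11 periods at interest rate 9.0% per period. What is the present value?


PV = PMT * (1 - (1+i)^(-n)) / i
= 1308 * (1 - (1+0.09)^(-11)) / 0.09
= 1308 * (1 - 0.387533) / 0.09
= 1308 * 6.805191
= 8901.1892


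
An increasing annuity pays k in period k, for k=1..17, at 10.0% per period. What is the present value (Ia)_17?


(Ia)_n = sum_{k=1}^{n} k * v^k, v = 1/(1+i)
v = 0.909091
Sum computed term by term:
(Ia)_17 = 54.6035


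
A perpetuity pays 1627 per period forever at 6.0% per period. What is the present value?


PV = PMT / i
= 1627 / 0.06
= 27116.6667


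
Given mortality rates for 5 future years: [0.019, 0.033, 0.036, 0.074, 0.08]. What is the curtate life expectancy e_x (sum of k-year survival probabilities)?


e_x = sum_{k=1}^{n} k_p_x
k_p_x values:
  1_p_x = 0.981
  2_p_x = 0.948627
  3_p_x = 0.914476
  4_p_x = 0.846805
  5_p_x = 0.779061
e_x = 4.47


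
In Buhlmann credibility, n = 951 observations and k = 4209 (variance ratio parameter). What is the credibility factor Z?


Z = n / (n + k)
= 951 / (951 + 4209)
= 951 / 5160
= 0.1843


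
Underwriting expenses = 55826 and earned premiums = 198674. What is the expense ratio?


Expense ratio = expenses / premiums
= 55826 / 198674
= 0.281


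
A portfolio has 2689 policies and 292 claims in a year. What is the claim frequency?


frequency = claims / policies
= 292 / 2689
= 0.1086


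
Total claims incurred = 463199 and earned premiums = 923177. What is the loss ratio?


Loss ratio = claims / premiums
= 463199 / 923177
= 0.5017


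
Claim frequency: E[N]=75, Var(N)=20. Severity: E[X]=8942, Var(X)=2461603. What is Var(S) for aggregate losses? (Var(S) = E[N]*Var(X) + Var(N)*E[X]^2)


Var(S) = E[N]*Var(X) + Var(N)*E[X]^2
= 75*2461603 + 20*8942^2
= 184620225 + 1599187280
= 1.7838e+09


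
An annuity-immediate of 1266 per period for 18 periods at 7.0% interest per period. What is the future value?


FV = PMT * ((1+i)^n - 1) / i
= 1266 * ((1.07)^18 - 1) / 0.07
= 1266 * (3.379932 - 1) / 0.07
= 43042.7752


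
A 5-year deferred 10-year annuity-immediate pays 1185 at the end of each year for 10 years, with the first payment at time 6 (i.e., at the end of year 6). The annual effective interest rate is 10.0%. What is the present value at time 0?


PV at time 5 of the 10-year annuity-immediate:
a_n = 1185 * (1-(1+0.1)^(-10))/0.1 = 7281.312
Discount back 5 years to time 0:
PV = 7281.312 * (1+0.1)^(-5)
= 7281.312 * 0.620921
= 4521.1219


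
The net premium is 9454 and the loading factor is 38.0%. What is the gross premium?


Gross = net * (1 + loading)
= 9454 * (1 + 0.38)
= 9454 * 1.38
= 13046.52


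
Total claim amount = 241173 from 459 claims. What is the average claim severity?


severity = total / number
= 241173 / 459
= 525.4314


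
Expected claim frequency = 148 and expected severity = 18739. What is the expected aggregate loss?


E[S] = E[N] * E[X]
= 148 * 18739
= 2.7734e+06


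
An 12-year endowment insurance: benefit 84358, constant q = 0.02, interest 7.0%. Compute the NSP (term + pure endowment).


Term component = 12214.5958
Pure endowment = 12_p_x * v^12 * benefit = 0.784717 * 0.444012 * 84358 = 29392.3189
NSP = 41606.9147


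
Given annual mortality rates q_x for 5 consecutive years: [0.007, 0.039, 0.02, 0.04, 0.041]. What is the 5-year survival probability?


p_k = 1 - q_k for each year
Survival = product of (1 - q_k)
= 0.993 * 0.961 * 0.98 * 0.96 * 0.959
= 0.861


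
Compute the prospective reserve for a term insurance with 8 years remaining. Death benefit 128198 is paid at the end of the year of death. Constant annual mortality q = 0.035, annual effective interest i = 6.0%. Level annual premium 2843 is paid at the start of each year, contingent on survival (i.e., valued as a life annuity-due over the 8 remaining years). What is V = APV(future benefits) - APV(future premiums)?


v = 1/(1+i) = 0.943396
APV(future benefits) per unit = sum_{k=0}^{7} k_p_x * q * v^(k+1) = 0.194595
APV(future benefits) = 128198 * 0.194595 = 24946.6305
Life annuity-due factor ä_{x:8} = sum_{k=0}^{7} k_p_x * v^k = 5.893435
APV(future premiums) = 2843 * 5.893435 = 16755.0345
V = 24946.6305 - 16755.0345
= 8191.596


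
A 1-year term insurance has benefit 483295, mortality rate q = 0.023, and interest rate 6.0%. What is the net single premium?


NSP = benefit * q * v
v = 1/(1+i) = 0.943396
NSP = 483295 * 0.023 * 0.943396
= 10486.5896


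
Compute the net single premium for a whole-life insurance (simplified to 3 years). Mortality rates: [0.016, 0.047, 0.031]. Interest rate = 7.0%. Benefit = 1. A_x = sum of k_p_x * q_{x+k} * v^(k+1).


v = 0.934579
Year 0: k_p_x=1.0, q=0.016, term=0.014953
Year 1: k_p_x=0.984, q=0.047, term=0.040395
Year 2: k_p_x=0.937752, q=0.031, term=0.02373
A_x = 0.0791


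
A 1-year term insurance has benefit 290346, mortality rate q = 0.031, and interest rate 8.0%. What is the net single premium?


NSP = benefit * q * v
v = 1/(1+i) = 0.925926
NSP = 290346 * 0.031 * 0.925926
= 8334.0056


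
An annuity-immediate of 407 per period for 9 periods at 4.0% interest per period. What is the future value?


FV = PMT * ((1+i)^n - 1) / i
= 407 * ((1.04)^9 - 1) / 0.04
= 407 * (1.423312 - 1) / 0.04
= 4307.1977


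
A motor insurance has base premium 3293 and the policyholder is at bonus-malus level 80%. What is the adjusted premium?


adjusted = base * BM_level / 100
= 3293 * 80 / 100
= 3293 * 0.8
= 2634.4


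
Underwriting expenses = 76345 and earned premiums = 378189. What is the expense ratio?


Expense ratio = expenses / premiums
= 76345 / 378189
= 0.2019


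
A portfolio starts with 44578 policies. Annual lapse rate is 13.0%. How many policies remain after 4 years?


remaining = initial * (1 - lapse)^years
= 44578 * (1 - 0.13)^4
= 44578 * 0.572898
= 25538.6297


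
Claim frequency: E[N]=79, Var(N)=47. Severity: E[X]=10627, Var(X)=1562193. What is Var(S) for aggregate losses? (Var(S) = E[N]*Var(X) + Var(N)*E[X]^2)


Var(S) = E[N]*Var(X) + Var(N)*E[X]^2
= 79*1562193 + 47*10627^2
= 123413247 + 5307857063
= 5.4313e+09


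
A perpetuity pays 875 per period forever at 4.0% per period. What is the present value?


PV = PMT / i
= 875 / 0.04
= 21875.0


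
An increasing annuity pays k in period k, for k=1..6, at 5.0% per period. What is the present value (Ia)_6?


(Ia)_n = sum_{k=1}^{n} k * v^k, v = 1/(1+i)
v = 0.952381
Sum computed term by term:
(Ia)_6 = 17.0437


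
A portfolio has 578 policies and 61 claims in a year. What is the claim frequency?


frequency = claims / policies
= 61 / 578
= 0.1055


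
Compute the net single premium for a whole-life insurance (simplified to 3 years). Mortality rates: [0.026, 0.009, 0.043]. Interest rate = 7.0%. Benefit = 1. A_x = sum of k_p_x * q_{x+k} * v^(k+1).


v = 0.934579
Year 0: k_p_x=1.0, q=0.026, term=0.024299
Year 1: k_p_x=0.974, q=0.009, term=0.007657
Year 2: k_p_x=0.965234, q=0.043, term=0.03388
A_x = 0.0658


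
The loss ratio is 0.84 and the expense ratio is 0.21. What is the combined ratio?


Combined ratio = loss ratio + expense ratio
= 0.84 + 0.21
= 1.05


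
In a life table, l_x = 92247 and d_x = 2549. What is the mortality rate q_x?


q_x = d_x / l_x
= 2549 / 92247
= 0.0276


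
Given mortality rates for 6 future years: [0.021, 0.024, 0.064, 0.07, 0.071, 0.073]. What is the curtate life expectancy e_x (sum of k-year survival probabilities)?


e_x = sum_{k=1}^{n} k_p_x
k_p_x values:
  1_p_x = 0.979
  2_p_x = 0.955504
  3_p_x = 0.894352
  4_p_x = 0.831747
  5_p_x = 0.772693
  6_p_x = 0.716286
e_x = 5.1496


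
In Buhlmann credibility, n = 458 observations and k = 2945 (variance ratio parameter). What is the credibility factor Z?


Z = n / (n + k)
= 458 / (458 + 2945)
= 458 / 3403
= 0.1346


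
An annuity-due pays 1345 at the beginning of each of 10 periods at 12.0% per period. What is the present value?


PV_due = PMT * (1-(1+i)^(-n))/i * (1+i)
PV_immediate = 7599.55
PV_due = 7599.55 * 1.12
= 8511.496


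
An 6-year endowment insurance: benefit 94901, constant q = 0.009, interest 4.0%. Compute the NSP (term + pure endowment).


Term component = 4382.3404
Pure endowment = 6_p_x * v^6 * benefit = 0.947201 * 0.790315 * 94901 = 71041.5911
NSP = 75423.9315


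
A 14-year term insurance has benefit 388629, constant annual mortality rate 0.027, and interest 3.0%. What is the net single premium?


NSP = benefit * sum_{k=0}^{n-1} k_p_x * q * v^(k+1)
With constant q=0.027, v=0.970874
Sum = 0.260209
NSP = 388629 * 0.260209
= 101124.749


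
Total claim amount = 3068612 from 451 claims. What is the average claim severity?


severity = total / number
= 3068612 / 451
= 6804.0177


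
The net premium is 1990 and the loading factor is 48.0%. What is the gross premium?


Gross = net * (1 + loading)
= 1990 * (1 + 0.48)
= 1990 * 1.48
= 2945.2


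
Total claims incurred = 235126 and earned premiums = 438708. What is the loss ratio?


Loss ratio = claims / premiums
= 235126 / 438708
= 0.536


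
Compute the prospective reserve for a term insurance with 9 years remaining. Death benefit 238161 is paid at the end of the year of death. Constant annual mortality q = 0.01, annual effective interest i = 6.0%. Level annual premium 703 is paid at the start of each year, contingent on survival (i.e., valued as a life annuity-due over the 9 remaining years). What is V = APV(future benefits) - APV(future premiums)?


v = 1/(1+i) = 0.943396
APV(future benefits) per unit = sum_{k=0}^{8} k_p_x * q * v^(k+1) = 0.065613
APV(future benefits) = 238161 * 0.065613 = 15626.4422
Life annuity-due factor ä_{x:9} = sum_{k=0}^{8} k_p_x * v^k = 6.954971
APV(future premiums) = 703 * 6.954971 = 4889.3447
V = 15626.4422 - 4889.3447
= 10737.0975


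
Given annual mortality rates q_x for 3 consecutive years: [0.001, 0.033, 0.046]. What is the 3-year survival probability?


p_k = 1 - q_k for each year
Survival = product of (1 - q_k)
= 0.999 * 0.967 * 0.954
= 0.9216


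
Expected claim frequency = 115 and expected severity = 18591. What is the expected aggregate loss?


E[S] = E[N] * E[X]
= 115 * 18591
= 2.1380e+06


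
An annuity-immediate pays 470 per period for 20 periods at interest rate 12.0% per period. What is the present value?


PV = PMT * (1 - (1+i)^(-n)) / i
= 470 * (1 - (1+0.12)^(-20)) / 0.12
= 470 * (1 - 0.103667) / 0.12
= 470 * 7.469444
= 3510.6385


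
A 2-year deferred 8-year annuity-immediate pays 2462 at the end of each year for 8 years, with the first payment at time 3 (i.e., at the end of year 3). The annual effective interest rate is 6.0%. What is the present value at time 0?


PV at time 2 of the 8-year annuity-immediate:
a_n = 2462 * (1-(1+0.06)^(-8))/0.06 = 15288.5124
Discount back 2 years to time 0:
PV = 15288.5124 * (1+0.06)^(-2)
= 15288.5124 * 0.889996
= 13606.7216


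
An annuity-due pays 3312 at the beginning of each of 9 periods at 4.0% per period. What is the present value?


PV_due = PMT * (1-(1+i)^(-n))/i * (1+i)
PV_immediate = 24625.8183
PV_due = 24625.8183 * 1.04
= 25610.851


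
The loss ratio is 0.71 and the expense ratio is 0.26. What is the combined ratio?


Combined ratio = loss ratio + expense ratio
= 0.71 + 0.26
= 0.97


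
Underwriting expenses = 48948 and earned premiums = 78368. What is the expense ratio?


Expense ratio = expenses / premiums
= 48948 / 78368
= 0.6246


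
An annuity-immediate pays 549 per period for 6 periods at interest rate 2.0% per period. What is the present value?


PV = PMT * (1 - (1+i)^(-n)) / i
= 549 * (1 - (1+0.02)^(-6)) / 0.02
= 549 * (1 - 0.887971) / 0.02
= 549 * 5.601431
= 3075.1856


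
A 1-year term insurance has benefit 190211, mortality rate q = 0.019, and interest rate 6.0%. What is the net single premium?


NSP = benefit * q * v
v = 1/(1+i) = 0.943396
NSP = 190211 * 0.019 * 0.943396
= 3409.4425


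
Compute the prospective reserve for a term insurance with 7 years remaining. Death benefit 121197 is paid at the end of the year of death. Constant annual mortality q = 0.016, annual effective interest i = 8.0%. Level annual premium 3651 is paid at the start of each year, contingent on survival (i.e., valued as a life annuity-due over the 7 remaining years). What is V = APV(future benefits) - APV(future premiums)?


v = 1/(1+i) = 0.925926
APV(future benefits) per unit = sum_{k=0}^{6} k_p_x * q * v^(k+1) = 0.079801
APV(future benefits) = 121197 * 0.079801 = 9671.642
Life annuity-due factor ä_{x:7} = sum_{k=0}^{6} k_p_x * v^k = 5.386568
APV(future premiums) = 3651 * 5.386568 = 19666.3583
V = 9671.642 - 19666.3583
= -9994.7163


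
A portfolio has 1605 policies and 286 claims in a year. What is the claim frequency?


frequency = claims / policies
= 286 / 1605
= 0.1782


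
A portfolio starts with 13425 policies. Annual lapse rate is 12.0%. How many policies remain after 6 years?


remaining = initial * (1 - lapse)^years
= 13425 * (1 - 0.12)^6
= 13425 * 0.464404
= 6234.6249


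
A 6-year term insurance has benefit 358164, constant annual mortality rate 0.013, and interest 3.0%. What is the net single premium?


NSP = benefit * sum_{k=0}^{n-1} k_p_x * q * v^(k+1)
With constant q=0.013, v=0.970874
Sum = 0.068251
NSP = 358164 * 0.068251
= 24445.0108


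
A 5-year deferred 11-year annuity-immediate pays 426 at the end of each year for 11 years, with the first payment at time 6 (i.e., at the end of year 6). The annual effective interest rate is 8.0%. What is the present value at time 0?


PV at time 5 of the 11-year annuity-immediate:
a_n = 426 * (1-(1+0.08)^(-11))/0.08 = 3041.1988
Discount back 5 years to time 0:
PV = 3041.1988 * (1+0.08)^(-5)
= 3041.1988 * 0.680583
= 2069.7888


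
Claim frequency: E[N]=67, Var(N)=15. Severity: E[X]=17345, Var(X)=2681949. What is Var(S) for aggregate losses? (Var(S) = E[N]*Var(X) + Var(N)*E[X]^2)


Var(S) = E[N]*Var(X) + Var(N)*E[X]^2
= 67*2681949 + 15*17345^2
= 179690583 + 4512735375
= 4.6924e+09


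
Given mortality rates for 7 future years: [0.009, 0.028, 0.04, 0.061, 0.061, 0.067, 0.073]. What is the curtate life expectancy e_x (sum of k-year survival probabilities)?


e_x = sum_{k=1}^{n} k_p_x
k_p_x values:
  1_p_x = 0.991
  2_p_x = 0.963252
  3_p_x = 0.924722
  4_p_x = 0.868314
  5_p_x = 0.815347
  6_p_x = 0.760719
  7_p_x = 0.705186
e_x = 6.0285


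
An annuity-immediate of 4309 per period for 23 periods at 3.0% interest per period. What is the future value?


FV = PMT * ((1+i)^n - 1) / i
= 4309 * ((1.03)^23 - 1) / 0.03
= 4309 * (1.973587 - 1) / 0.03
= 139839.4759


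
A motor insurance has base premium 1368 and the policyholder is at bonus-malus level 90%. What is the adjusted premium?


adjusted = base * BM_level / 100
= 1368 * 90 / 100
= 1368 * 0.9
= 1231.2


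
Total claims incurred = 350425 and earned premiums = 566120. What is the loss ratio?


Loss ratio = claims / premiums
= 350425 / 566120
= 0.619


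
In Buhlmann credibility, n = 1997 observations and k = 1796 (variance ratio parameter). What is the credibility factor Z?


Z = n / (n + k)
= 1997 / (1997 + 1796)
= 1997 / 3793
= 0.5265


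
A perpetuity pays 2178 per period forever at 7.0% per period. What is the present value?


PV = PMT / i
= 2178 / 0.07
= 31114.2857


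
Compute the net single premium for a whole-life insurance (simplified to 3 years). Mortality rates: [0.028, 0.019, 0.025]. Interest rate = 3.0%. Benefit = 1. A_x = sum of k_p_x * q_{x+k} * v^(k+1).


v = 0.970874
Year 0: k_p_x=1.0, q=0.028, term=0.027184
Year 1: k_p_x=0.972, q=0.019, term=0.017408
Year 2: k_p_x=0.953532, q=0.025, term=0.021815
A_x = 0.0664


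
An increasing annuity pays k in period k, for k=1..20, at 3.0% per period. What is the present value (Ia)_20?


(Ia)_n = sum_{k=1}^{n} k * v^k, v = 1/(1+i)
v = 0.970874
Sum computed term by term:
(Ia)_20 = 141.6761


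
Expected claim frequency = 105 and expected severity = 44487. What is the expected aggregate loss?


E[S] = E[N] * E[X]
= 105 * 44487
= 4.6711e+06


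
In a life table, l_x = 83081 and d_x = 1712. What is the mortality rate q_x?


q_x = d_x / l_x
= 1712 / 83081
= 0.0206


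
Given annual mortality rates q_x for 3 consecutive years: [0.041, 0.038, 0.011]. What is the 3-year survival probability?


p_k = 1 - q_k for each year
Survival = product of (1 - q_k)
= 0.959 * 0.962 * 0.989
= 0.9124


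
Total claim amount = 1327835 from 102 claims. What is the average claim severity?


severity = total / number
= 1327835 / 102
= 13017.9902


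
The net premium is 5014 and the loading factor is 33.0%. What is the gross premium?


Gross = net * (1 + loading)
= 5014 * (1 + 0.33)
= 5014 * 1.33
= 6668.62


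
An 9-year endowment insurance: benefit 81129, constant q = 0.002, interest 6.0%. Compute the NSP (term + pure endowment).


Term component = 1095.6887
Pure endowment = 9_p_x * v^9 * benefit = 0.982143 * 0.591898 * 81129 = 47162.6508
NSP = 48258.3395


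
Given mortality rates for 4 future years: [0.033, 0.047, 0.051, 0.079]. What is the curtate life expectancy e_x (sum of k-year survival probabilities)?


e_x = sum_{k=1}^{n} k_p_x
k_p_x values:
  1_p_x = 0.967
  2_p_x = 0.921551
  3_p_x = 0.874552
  4_p_x = 0.805462
e_x = 3.5686


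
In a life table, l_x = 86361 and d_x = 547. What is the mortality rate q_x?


q_x = d_x / l_x
= 547 / 86361
= 0.0063


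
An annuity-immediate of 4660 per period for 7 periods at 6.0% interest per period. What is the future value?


FV = PMT * ((1+i)^n - 1) / i
= 4660 * ((1.06)^7 - 1) / 0.06
= 4660 * (1.50363 - 1) / 0.06
= 39115.2834


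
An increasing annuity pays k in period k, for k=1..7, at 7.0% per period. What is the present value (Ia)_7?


(Ia)_n = sum_{k=1}^{n} k * v^k, v = 1/(1+i)
v = 0.934579
Sum computed term by term:
(Ia)_7 = 20.1042


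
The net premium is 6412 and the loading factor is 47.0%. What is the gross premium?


Gross = net * (1 + loading)
= 6412 * (1 + 0.47)
= 6412 * 1.47
= 9425.64


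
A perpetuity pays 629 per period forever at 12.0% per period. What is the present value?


PV = PMT / i
= 629 / 0.12
= 5241.6667


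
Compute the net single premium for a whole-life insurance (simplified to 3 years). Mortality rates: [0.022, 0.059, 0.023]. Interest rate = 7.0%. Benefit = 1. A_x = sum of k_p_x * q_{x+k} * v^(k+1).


v = 0.934579
Year 0: k_p_x=1.0, q=0.022, term=0.020561
Year 1: k_p_x=0.978, q=0.059, term=0.050399
Year 2: k_p_x=0.920298, q=0.023, term=0.017278
A_x = 0.0882


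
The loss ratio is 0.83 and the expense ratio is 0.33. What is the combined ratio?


Combined ratio = loss ratio + expense ratio
= 0.83 + 0.33
= 1.16


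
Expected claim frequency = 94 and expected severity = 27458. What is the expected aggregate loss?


E[S] = E[N] * E[X]
= 94 * 27458
= 2.5811e+06


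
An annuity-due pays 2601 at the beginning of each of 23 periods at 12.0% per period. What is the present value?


PV_due = PMT * (1-(1+i)^(-n))/i * (1+i)
PV_immediate = 20075.6461
PV_due = 20075.6461 * 1.12
= 22484.7236


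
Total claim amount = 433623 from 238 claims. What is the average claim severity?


severity = total / number
= 433623 / 238
= 1821.9454


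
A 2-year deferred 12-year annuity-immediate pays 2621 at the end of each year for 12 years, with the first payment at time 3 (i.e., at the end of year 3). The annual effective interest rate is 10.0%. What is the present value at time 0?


PV at time 2 of the 12-year annuity-immediate:
a_n = 2621 * (1-(1+0.1)^(-12))/0.1 = 17858.6863
Discount back 2 years to time 0:
PV = 17858.6863 * (1+0.1)^(-2)
= 17858.6863 * 0.826446
= 14759.2448


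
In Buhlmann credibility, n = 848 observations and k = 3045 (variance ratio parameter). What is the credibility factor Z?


Z = n / (n + k)
= 848 / (848 + 3045)
= 848 / 3893
= 0.2178


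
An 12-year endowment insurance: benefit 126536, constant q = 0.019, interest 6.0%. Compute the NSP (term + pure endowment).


Term component = 18418.4132
Pure endowment = 12_p_x * v^12 * benefit = 0.79438 * 0.496969 * 126536 = 49954.1768
NSP = 68372.59


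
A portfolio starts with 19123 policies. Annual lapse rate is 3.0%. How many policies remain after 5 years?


remaining = initial * (1 - lapse)^years
= 19123 * (1 - 0.03)^5
= 19123 * 0.858734
= 16421.5708


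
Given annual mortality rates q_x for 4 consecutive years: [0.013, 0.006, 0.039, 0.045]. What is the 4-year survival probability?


p_k = 1 - q_k for each year
Survival = product of (1 - q_k)
= 0.987 * 0.994 * 0.961 * 0.955
= 0.9004


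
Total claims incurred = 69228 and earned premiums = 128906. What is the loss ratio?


Loss ratio = claims / premiums
= 69228 / 128906
= 0.537


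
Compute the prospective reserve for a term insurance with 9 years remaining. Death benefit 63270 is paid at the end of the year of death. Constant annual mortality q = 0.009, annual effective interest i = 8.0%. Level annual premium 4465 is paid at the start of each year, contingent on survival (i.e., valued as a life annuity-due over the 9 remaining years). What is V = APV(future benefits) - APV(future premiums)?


v = 1/(1+i) = 0.925926
APV(future benefits) per unit = sum_{k=0}^{8} k_p_x * q * v^(k+1) = 0.05449
APV(future benefits) = 63270 * 0.05449 = 3447.564
Life annuity-due factor ä_{x:9} = sum_{k=0}^{8} k_p_x * v^k = 6.538765
APV(future premiums) = 4465 * 6.538765 = 29195.5871
V = 3447.564 - 29195.5871
= -25748.0231


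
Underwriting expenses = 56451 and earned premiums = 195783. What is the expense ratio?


Expense ratio = expenses / premiums
= 56451 / 195783
= 0.2883


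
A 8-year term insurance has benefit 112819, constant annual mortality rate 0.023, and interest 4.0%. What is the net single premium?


NSP = benefit * sum_{k=0}^{n-1} k_p_x * q * v^(k+1)
With constant q=0.023, v=0.961538
Sum = 0.143629
NSP = 112819 * 0.143629
= 16204.041


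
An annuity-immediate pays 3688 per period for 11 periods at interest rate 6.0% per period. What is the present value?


PV = PMT * (1 - (1+i)^(-n)) / i
= 3688 * (1 - (1+0.06)^(-11)) / 0.06
= 3688 * (1 - 0.526788) / 0.06
= 3688 * 7.886875
= 29086.7934


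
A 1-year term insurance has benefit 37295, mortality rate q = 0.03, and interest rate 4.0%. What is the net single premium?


NSP = benefit * q * v
v = 1/(1+i) = 0.961538
NSP = 37295 * 0.03 * 0.961538
= 1075.8173


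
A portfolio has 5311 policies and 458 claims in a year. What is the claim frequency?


frequency = claims / policies
= 458 / 5311
= 0.0862


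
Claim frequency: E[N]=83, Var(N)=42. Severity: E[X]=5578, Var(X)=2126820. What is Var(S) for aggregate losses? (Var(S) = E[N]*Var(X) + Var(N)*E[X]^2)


Var(S) = E[N]*Var(X) + Var(N)*E[X]^2
= 83*2126820 + 42*5578^2
= 176526060 + 1306791528
= 1.4833e+09


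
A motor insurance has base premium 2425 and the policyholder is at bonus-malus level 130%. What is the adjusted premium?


adjusted = base * BM_level / 100
= 2425 * 130 / 100
= 2425 * 1.3
= 3152.5


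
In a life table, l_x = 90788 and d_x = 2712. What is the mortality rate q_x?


q_x = d_x / l_x
= 2712 / 90788
= 0.0299


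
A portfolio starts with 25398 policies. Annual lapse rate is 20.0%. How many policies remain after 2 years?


remaining = initial * (1 - lapse)^years
= 25398 * (1 - 0.2)^2
= 25398 * 0.64
= 16254.72


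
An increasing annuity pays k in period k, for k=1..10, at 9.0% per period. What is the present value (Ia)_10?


(Ia)_n = sum_{k=1}^{n} k * v^k, v = 1/(1+i)
v = 0.917431
Sum computed term by term:
(Ia)_10 = 30.7904


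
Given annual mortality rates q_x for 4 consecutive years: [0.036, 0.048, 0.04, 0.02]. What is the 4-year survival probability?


p_k = 1 - q_k for each year
Survival = product of (1 - q_k)
= 0.964 * 0.952 * 0.96 * 0.98
= 0.8634


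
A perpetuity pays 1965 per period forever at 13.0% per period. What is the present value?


PV = PMT / i
= 1965 / 0.13
= 15115.3846


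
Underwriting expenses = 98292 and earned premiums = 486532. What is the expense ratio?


Expense ratio = expenses / premiums
= 98292 / 486532
= 0.202


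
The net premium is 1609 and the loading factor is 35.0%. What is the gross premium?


Gross = net * (1 + loading)
= 1609 * (1 + 0.35)
= 1609 * 1.35
= 2172.15


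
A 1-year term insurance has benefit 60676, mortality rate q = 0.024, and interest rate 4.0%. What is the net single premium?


NSP = benefit * q * v
v = 1/(1+i) = 0.961538
NSP = 60676 * 0.024 * 0.961538
= 1400.2154


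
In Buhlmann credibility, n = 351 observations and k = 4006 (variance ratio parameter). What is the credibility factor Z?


Z = n / (n + k)
= 351 / (351 + 4006)
= 351 / 4357
= 0.0806


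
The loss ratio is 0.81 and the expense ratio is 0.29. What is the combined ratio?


Combined ratio = loss ratio + expense ratio
= 0.81 + 0.29
= 1.1


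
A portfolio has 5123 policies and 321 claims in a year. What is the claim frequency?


frequency = claims / policies
= 321 / 5123
= 0.0627


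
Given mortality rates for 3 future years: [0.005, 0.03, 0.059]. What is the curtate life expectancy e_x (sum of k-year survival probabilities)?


e_x = sum_{k=1}^{n} k_p_x
k_p_x values:
  1_p_x = 0.995
  2_p_x = 0.96515
  3_p_x = 0.908206
e_x = 2.8684


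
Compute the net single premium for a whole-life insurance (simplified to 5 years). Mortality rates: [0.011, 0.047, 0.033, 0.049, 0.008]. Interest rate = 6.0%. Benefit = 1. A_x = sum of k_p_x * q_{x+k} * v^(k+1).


v = 0.943396
Year 0: k_p_x=1.0, q=0.011, term=0.010377
Year 1: k_p_x=0.989, q=0.047, term=0.04137
Year 2: k_p_x=0.942517, q=0.033, term=0.026115
Year 3: k_p_x=0.911414, q=0.049, term=0.035374
Year 4: k_p_x=0.866755, q=0.008, term=0.005182
A_x = 0.1184


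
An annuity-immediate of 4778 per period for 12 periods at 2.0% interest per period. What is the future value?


FV = PMT * ((1+i)^n - 1) / i
= 4778 * ((1.02)^12 - 1) / 0.02
= 4778 * (1.268242 - 1) / 0.02
= 64082.9647


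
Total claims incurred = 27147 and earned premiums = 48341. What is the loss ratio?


Loss ratio = claims / premiums
= 27147 / 48341
= 0.5616


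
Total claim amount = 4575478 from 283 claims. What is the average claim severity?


severity = total / number
= 4575478 / 283
= 16167.7668


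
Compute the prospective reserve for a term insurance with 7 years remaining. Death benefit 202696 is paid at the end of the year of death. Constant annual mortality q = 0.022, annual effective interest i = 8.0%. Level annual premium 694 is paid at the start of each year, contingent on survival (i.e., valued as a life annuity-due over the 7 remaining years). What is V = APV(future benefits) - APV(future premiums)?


v = 1/(1+i) = 0.925926
APV(future benefits) per unit = sum_{k=0}^{6} k_p_x * q * v^(k+1) = 0.107983
APV(future benefits) = 202696 * 0.107983 = 21887.7575
Life annuity-due factor ä_{x:7} = sum_{k=0}^{6} k_p_x * v^k = 5.300992
APV(future premiums) = 694 * 5.300992 = 3678.8886
V = 21887.7575 - 3678.8886
= 18208.8689


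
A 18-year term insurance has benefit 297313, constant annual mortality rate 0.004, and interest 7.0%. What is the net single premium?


NSP = benefit * sum_{k=0}^{n-1} k_p_x * q * v^(k+1)
With constant q=0.004, v=0.934579
Sum = 0.039175
NSP = 297313 * 0.039175
= 11647.1039


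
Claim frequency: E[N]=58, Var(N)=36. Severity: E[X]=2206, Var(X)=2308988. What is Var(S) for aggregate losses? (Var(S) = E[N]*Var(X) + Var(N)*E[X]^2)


Var(S) = E[N]*Var(X) + Var(N)*E[X]^2
= 58*2308988 + 36*2206^2
= 133921304 + 175191696
= 3.0911e+08


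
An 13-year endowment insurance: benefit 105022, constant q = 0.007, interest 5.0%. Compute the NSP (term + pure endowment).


Term component = 6654.5899
Pure endowment = 13_p_x * v^13 * benefit = 0.912726 * 0.530321 * 105022 = 50834.6253
NSP = 57489.2152


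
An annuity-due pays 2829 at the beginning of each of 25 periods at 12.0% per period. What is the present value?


PV_due = PMT * (1-(1+i)^(-n))/i * (1+i)
PV_immediate = 22188.2405
PV_due = 22188.2405 * 1.12
= 24850.8294


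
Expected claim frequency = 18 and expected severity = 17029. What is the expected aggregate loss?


E[S] = E[N] * E[X]
= 18 * 17029
= 306522


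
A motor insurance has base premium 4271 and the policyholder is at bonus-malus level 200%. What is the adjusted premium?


adjusted = base * BM_level / 100
= 4271 * 200 / 100
= 4271 * 2.0
= 8542.0


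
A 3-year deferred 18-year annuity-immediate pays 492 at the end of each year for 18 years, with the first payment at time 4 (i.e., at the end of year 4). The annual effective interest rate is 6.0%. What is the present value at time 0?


PV at time 3 of the 18-year annuity-immediate:
a_n = 492 * (1-(1+0.06)^(-18))/0.06 = 5327.1809
Discount back 3 years to time 0:
PV = 5327.1809 * (1+0.06)^(-3)
= 5327.1809 * 0.839619
= 4472.8038


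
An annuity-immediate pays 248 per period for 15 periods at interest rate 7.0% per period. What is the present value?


PV = PMT * (1 - (1+i)^(-n)) / i
= 248 * (1 - (1+0.07)^(-15)) / 0.07
= 248 * (1 - 0.362446) / 0.07
= 248 * 9.107914
= 2258.7627


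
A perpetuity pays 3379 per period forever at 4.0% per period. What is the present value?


PV = PMT / i
= 3379 / 0.04
= 84475.0


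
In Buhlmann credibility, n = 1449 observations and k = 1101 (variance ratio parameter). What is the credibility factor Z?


Z = n / (n + k)
= 1449 / (1449 + 1101)
= 1449 / 2550
= 0.5682


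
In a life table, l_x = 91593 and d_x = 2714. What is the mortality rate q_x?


q_x = d_x / l_x
= 2714 / 91593
= 0.0296


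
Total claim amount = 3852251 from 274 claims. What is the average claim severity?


severity = total / number
= 3852251 / 274
= 14059.3102


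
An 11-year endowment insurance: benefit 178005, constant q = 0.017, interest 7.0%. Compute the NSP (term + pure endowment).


Term component = 21098.0838
Pure endowment = 11_p_x * v^11 * benefit = 0.828111 * 0.475093 * 178005 = 70032.4537
NSP = 91130.5375


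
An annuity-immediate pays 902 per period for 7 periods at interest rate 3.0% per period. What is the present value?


PV = PMT * (1 - (1+i)^(-n)) / i
= 902 * (1 - (1+0.03)^(-7)) / 0.03
= 902 * (1 - 0.813092) / 0.03
= 902 * 6.230283
= 5619.7152


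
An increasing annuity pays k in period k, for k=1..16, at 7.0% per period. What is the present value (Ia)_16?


(Ia)_n = sum_{k=1}^{n} k * v^k, v = 1/(1+i)
v = 0.934579
Sum computed term by term:
(Ia)_16 = 66.9737


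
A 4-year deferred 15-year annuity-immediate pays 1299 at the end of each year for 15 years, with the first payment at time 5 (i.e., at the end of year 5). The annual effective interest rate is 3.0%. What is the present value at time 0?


PV at time 4 of the 15-year annuity-immediate:
a_n = 1299 * (1-(1+0.03)^(-15))/0.03 = 15507.3777
Discount back 4 years to time 0:
PV = 15507.3777 * (1+0.03)^(-4)
= 15507.3777 * 0.888487
= 13778.1042


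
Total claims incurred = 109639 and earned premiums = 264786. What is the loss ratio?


Loss ratio = claims / premiums
= 109639 / 264786
= 0.4141


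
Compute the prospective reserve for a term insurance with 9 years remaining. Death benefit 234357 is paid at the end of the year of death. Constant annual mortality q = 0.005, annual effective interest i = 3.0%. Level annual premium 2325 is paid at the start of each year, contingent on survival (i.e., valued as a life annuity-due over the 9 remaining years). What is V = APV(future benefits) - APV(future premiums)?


v = 1/(1+i) = 0.970874
APV(future benefits) per unit = sum_{k=0}^{8} k_p_x * q * v^(k+1) = 0.038199
APV(future benefits) = 234357 * 0.038199 = 8952.1104
Life annuity-due factor ä_{x:9} = sum_{k=0}^{8} k_p_x * v^k = 7.868913
APV(future premiums) = 2325 * 7.868913 = 18295.2217
V = 8952.1104 - 18295.2217
= -9343.1113


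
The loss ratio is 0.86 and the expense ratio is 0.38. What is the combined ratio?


Combined ratio = loss ratio + expense ratio
= 0.86 + 0.38
= 1.24


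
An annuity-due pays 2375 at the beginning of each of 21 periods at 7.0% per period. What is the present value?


PV_due = PMT * (1-(1+i)^(-n))/i * (1+i)
PV_immediate = 25734.3774
PV_due = 25734.3774 * 1.07
= 27535.7838


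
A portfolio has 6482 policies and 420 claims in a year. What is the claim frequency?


frequency = claims / policies
= 420 / 6482
= 0.0648


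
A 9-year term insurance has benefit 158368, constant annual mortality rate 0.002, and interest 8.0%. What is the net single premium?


NSP = benefit * sum_{k=0}^{n-1} k_p_x * q * v^(k+1)
With constant q=0.002, v=0.925926
Sum = 0.012407
NSP = 158368 * 0.012407
= 1964.8595


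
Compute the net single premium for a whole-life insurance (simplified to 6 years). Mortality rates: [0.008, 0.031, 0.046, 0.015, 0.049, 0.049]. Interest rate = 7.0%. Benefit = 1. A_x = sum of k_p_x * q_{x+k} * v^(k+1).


v = 0.934579
Year 0: k_p_x=1.0, q=0.008, term=0.007477
Year 1: k_p_x=0.992, q=0.031, term=0.02686
Year 2: k_p_x=0.961248, q=0.046, term=0.036095
Year 3: k_p_x=0.917031, q=0.015, term=0.010494
Year 4: k_p_x=0.903275, q=0.049, term=0.031557
Year 5: k_p_x=0.859015, q=0.049, term=0.028047
A_x = 0.1405


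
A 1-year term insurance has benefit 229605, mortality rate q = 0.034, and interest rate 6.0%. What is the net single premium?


NSP = benefit * q * v
v = 1/(1+i) = 0.943396
NSP = 229605 * 0.034 * 0.943396
= 7364.6887


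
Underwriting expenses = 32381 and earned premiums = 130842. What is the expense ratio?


Expense ratio = expenses / premiums
= 32381 / 130842
= 0.2475


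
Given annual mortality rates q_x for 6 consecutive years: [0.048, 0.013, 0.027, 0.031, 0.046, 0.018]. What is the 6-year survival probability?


p_k = 1 - q_k for each year
Survival = product of (1 - q_k)
= 0.952 * 0.987 * 0.973 * 0.969 * 0.954 * 0.982
= 0.8299


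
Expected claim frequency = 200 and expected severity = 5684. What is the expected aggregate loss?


E[S] = E[N] * E[X]
= 200 * 5684
= 1.1368e+06


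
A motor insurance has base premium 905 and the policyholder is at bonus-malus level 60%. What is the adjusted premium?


adjusted = base * BM_level / 100
= 905 * 60 / 100
= 905 * 0.6
= 543.0


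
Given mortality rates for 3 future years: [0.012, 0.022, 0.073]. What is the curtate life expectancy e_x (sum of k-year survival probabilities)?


e_x = sum_{k=1}^{n} k_p_x
k_p_x values:
  1_p_x = 0.988
  2_p_x = 0.966264
  3_p_x = 0.895727
e_x = 2.85


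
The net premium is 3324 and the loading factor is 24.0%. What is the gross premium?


Gross = net * (1 + loading)
= 3324 * (1 + 0.24)
= 3324 * 1.24
= 4121.76


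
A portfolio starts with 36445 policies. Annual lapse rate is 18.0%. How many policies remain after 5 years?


remaining = initial * (1 - lapse)^years
= 36445 * (1 - 0.18)^5
= 36445 * 0.37074
= 13511.6136
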